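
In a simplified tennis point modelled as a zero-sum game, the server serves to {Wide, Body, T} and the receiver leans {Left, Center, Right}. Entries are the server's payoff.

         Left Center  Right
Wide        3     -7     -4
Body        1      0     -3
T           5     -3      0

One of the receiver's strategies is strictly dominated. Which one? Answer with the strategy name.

Center holds the server's payoff strictly below Left in every row: -7 < 3, 0 < 1, -3 < 5.
So Left is strictly dominated for the receiver.

Left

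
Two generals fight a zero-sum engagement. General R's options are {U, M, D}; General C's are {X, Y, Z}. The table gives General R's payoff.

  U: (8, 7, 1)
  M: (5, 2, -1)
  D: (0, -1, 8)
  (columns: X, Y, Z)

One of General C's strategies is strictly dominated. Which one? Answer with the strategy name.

Y holds General R's payoff strictly below X in every row: 7 < 8, 2 < 5, -1 < 0.
So X is strictly dominated for General C.

X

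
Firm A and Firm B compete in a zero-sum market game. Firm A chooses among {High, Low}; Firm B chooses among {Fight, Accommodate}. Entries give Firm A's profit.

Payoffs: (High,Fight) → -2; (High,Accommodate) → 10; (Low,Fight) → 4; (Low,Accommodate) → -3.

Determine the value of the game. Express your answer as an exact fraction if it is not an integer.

34/19

Row minima: High → -2, Low → -3; maximin = -2.
Column maxima: Fight → 4, Accommodate → 10; minimax = 4.
-2 ≠ 4, so there is no saddle point; optimal play is mixed.
Let Firm A play High with probability p. Expected payoff against Fight: (-2)p + 4(1−p) = −6p + 4; against Accommodate: 10p + (-3)(1−p) = 13p − 3.
Setting these equal: −6p + 4 = 13p − 3 ⇒ −19p = -7 ⇒ p = 7/19, and the value is (-6)·(7/19) + 4 = 34/19.
For Firm B: with q = P(Fight), equating High's and Low's payoffs gives −12q + 10 = 7q − 3 ⇒ q = 13/19.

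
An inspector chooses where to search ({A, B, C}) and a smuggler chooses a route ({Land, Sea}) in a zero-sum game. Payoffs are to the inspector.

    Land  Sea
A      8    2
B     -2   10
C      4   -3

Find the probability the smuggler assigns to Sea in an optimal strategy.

Row minima: A → 2, B → -2, C → -3; maximin = 2.
Column maxima: Land → 8, Sea → 10; minimax = 8.
2 ≠ 8, so there is no saddle point; optimal play is mixed.
C is strictly dominated by A, so the inspector never plays it.
On the remaining 2×2 (A, B vs Land, Sea):
Let the inspector play A with probability p. Expected payoff against Land: 8p + (-2)(1−p) = 10p − 2; against Sea: 2p + 10(1−p) = −8p + 10.
Setting these equal: 10p − 2 = −8p + 10 ⇒ 18p = 12 ⇒ p = 2/3, and the value is (10)·(2/3) − 2 = 14/3.
For the smuggler: with q = P(Land), equating A's and B's payoffs gives 6q + 2 = −12q + 10 ⇒ q = 4/9.

5/9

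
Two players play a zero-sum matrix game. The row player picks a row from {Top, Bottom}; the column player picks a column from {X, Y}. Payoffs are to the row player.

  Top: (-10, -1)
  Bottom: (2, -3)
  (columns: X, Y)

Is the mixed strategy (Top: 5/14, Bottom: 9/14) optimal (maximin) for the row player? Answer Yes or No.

Yes

Against X this mix gives (5/14)·(-10) + (9/14)·2 = -16/7.
Against Y this mix gives (5/14)·(-1) + (9/14)·(-3) = -16/7.
All of the column player's active replies (X, Y) yield -16/7, and no column does worse for the row player. The mix makes the column player indifferent and guarantees -16/7, so it is optimal.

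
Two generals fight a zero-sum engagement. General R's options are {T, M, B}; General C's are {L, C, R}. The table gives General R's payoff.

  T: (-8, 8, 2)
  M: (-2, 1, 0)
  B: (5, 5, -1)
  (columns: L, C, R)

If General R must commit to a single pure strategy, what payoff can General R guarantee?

Row minima: T → -8, M → -2, B → -1.
The best of these is -1.

-1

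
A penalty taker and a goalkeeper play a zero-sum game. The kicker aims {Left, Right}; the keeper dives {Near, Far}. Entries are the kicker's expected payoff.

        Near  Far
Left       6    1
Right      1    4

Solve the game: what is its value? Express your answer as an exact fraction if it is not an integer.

Row minima: Left → 1, Right → 1; maximin = 1.
Column maxima: Near → 6, Far → 4; minimax = 4.
1 ≠ 4, so there is no saddle point; optimal play is mixed.
Let the kicker play Left with probability p. Expected payoff against Near: 6p + 1(1−p) = 5p + 1; against Far: 1p + 4(1−p) = −3p + 4.
Setting these equal: 5p + 1 = −3p + 4 ⇒ 8p = 3 ⇒ p = 3/8, and the value is (5)·(3/8) + 1 = 23/8.
For the keeper: with q = P(Near), equating Left's and Right's payoffs gives 5q + 1 = −3q + 4 ⇒ q = 3/8.

23/8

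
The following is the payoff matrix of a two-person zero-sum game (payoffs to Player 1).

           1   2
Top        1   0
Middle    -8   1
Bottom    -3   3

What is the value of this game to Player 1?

3/7

Row minima: Top → 0, Middle → -8, Bottom → -3; maximin = 0.
Column maxima: 1 → 1, 2 → 3; minimax = 1.
0 ≠ 1, so there is no saddle point; optimal play is mixed.
Middle is strictly dominated by Bottom, so Player 1 never plays it.
On the remaining 2×2 (Top, Bottom vs 1, 2):
Let Player 1 play Top with probability p. Expected payoff against 1: 1p + (-3)(1−p) = 4p − 3; against 2: 0p + 3(1−p) = −3p + 3.
Setting these equal: 4p − 3 = −3p + 3 ⇒ 7p = 6 ⇒ p = 6/7, and the value is (4)·(6/7) − 3 = 3/7.
For Player 2: with q = P(1), equating Top's and Bottom's payoffs gives q = −6q + 3 ⇒ q = 3/7.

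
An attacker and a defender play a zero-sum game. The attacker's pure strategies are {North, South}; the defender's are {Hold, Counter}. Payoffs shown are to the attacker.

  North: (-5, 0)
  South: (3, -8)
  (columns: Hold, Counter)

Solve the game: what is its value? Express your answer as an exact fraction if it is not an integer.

-5/2

Row minima: North → -5, South → -8; maximin = -5.
Column maxima: Hold → 3, Counter → 0; minimax = 0.
-5 ≠ 0, so there is no saddle point; optimal play is mixed.
Let the attacker play North with probability p. Expected payoff against Hold: (-5)p + 3(1−p) = −8p + 3; against Counter: 0p + (-8)(1−p) = 8p − 8.
Setting these equal: −8p + 3 = 8p − 8 ⇒ −16p = -11 ⇒ p = 11/16, and the value is (-8)·(11/16) + 3 = -5/2.
For the defender: with q = P(Hold), equating North's and South's payoffs gives −5q = 11q − 8 ⇒ q = 1/2.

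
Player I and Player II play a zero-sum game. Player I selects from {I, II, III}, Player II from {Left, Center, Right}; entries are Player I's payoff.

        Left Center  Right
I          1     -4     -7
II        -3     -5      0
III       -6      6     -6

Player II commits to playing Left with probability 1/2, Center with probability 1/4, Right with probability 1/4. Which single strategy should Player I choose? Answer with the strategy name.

Expected payoff of I: (1/2)·1 + (1/4)·(-4) + (1/4)·(-7) = -9/4.
Expected payoff of II: (1/2)·(-3) + (1/4)·(-5) + (1/4)·0 = -11/4.
Expected payoff of III: (1/2)·(-6) + (1/4)·6 + (1/4)·(-6) = -3.
The largest is -9/4, so Player I's best response is I.

I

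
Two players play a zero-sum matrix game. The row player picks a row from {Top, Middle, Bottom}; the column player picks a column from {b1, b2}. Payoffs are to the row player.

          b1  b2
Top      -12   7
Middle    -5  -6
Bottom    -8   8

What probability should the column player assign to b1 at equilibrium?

14/17

Row minima: Top → -12, Middle → -6, Bottom → -8; maximin = -6.
Column maxima: b1 → -5, b2 → 8; minimax = -5.
-6 ≠ -5, so there is no saddle point; optimal play is mixed.
Top is strictly dominated by Bottom, so the row player never plays it.
On the remaining 2×2 (Middle, Bottom vs b1, b2):
Let the row player play Middle with probability p. Expected payoff against b1: (-5)p + (-8)(1−p) = 3p − 8; against b2: (-6)p + 8(1−p) = −14p + 8.
Setting these equal: 3p − 8 = −14p + 8 ⇒ 17p = 16 ⇒ p = 16/17, and the value is (3)·(16/17) − 8 = -88/17.
For the column player: with q = P(b1), equating Middle's and Bottom's payoffs gives q − 6 = −16q + 8 ⇒ q = 14/17.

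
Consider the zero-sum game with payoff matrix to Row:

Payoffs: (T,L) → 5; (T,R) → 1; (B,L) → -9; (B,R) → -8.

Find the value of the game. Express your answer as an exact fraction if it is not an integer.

Row minima: T → 1, B → -9; maximin = 1.
Column maxima: L → 5, R → 1; minimax = 1.
Since maximin = minimax = 1, there is a saddle point and the value is 1.

1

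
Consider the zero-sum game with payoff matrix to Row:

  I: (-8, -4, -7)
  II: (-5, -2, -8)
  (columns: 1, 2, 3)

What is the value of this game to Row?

-29/4

Row minima: I → -8, II → -8; maximin = -8.
Column maxima: 1 → -5, 2 → -2, 3 → -7; minimax = -7.
-8 ≠ -7, so there is no saddle point; optimal play is mixed.
2 is strictly dominated by 1 (it gives Row strictly more in every row), so Column never plays it.
On the remaining 2×2 (I, II vs 1, 3):
Let Row play I with probability p. Expected payoff against 1: (-8)p + (-5)(1−p) = −3p − 5; against 3: (-7)p + (-8)(1−p) = p − 8.
Setting these equal: −3p − 5 = p − 8 ⇒ −4p = -3 ⇒ p = 3/4, and the value is (-3)·(3/4) − 5 = -29/4.
For Column: with q = P(1), equating I's and II's payoffs gives −q − 7 = 3q − 8 ⇒ q = 1/4.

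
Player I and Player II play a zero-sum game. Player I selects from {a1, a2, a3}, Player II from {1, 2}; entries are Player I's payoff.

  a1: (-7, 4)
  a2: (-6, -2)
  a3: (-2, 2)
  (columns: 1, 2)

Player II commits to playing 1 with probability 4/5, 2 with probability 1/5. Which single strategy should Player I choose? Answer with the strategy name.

Expected payoff of a1: (4/5)·(-7) + (1/5)·4 = -24/5.
Expected payoff of a2: (4/5)·(-6) + (1/5)·(-2) = -26/5.
Expected payoff of a3: (4/5)·(-2) + (1/5)·2 = -6/5.
The largest is -6/5, so Player I's best response is a3.

a3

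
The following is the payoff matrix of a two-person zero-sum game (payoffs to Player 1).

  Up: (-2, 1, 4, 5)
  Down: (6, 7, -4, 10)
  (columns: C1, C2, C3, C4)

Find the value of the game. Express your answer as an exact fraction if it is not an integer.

1

Row minima: Up → -2, Down → -4; maximin = -2.
Column maxima: C1 → 6, C2 → 7, C3 → 4, C4 → 10; minimax = 4.
-2 ≠ 4, so there is no saddle point; optimal play is mixed.
C2 is strictly dominated by C1 (it gives Player 1 strictly more in every row), so Player 2 never plays it.
C4 is strictly dominated by C1 (it gives Player 1 strictly more in every row), so Player 2 never plays it.
On the remaining 2×2 (Up, Down vs C1, C3):
Let Player 1 play Up with probability p. Expected payoff against C1: (-2)p + 6(1−p) = −8p + 6; against C3: 4p + (-4)(1−p) = 8p − 4.
Setting these equal: −8p + 6 = 8p − 4 ⇒ −16p = -10 ⇒ p = 5/8, and the value is (-8)·(5/8) + 6 = 1.
For Player 2: with q = P(C1), equating Up's and Down's payoffs gives −6q + 4 = 10q − 4 ⇒ q = 1/2.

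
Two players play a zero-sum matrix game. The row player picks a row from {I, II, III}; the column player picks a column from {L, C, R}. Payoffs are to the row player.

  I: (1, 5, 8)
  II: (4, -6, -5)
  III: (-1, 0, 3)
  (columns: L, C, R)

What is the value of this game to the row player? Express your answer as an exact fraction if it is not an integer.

13/7

Row minima: I → 1, II → -6, III → -1; maximin = 1.
Column maxima: L → 4, C → 5, R → 8; minimax = 4.
1 ≠ 4, so there is no saddle point; optimal play is mixed.
III is strictly dominated by I, so the row player never plays it.
R is strictly dominated by C (it gives the row player strictly more in every row), so the column player never plays it.
On the remaining 2×2 (I, II vs L, C):
Let the row player play I with probability p. Expected payoff against L: 1p + 4(1−p) = −3p + 4; against C: 5p + (-6)(1−p) = 11p − 6.
Setting these equal: −3p + 4 = 11p − 6 ⇒ −14p = -10 ⇒ p = 5/7, and the value is (-3)·(5/7) + 4 = 13/7.
For the column player: with q = P(L), equating I's and II's payoffs gives −4q + 5 = 10q − 6 ⇒ q = 11/14.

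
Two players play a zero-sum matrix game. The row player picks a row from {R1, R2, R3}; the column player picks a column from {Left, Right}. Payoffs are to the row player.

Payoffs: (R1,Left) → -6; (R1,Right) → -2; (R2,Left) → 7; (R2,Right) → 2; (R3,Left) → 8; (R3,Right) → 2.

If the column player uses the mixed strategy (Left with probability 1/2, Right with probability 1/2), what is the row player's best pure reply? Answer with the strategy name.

R3

Expected payoff of R1: (1/2)·(-6) + (1/2)·(-2) = -4.
Expected payoff of R2: (1/2)·7 + (1/2)·2 = 9/2.
Expected payoff of R3: (1/2)·8 + (1/2)·2 = 5.
The largest is 5, so the row player's best response is R3.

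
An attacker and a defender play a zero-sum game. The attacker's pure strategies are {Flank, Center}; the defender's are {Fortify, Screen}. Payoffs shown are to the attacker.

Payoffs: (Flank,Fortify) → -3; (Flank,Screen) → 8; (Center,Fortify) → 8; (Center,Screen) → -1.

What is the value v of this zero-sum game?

61/20

Row minima: Flank → -3, Center → -1; maximin = -1.
Column maxima: Fortify → 8, Screen → 8; minimax = 8.
-1 ≠ 8, so there is no saddle point; optimal play is mixed.
Let the attacker play Flank with probability p. Expected payoff against Fortify: (-3)p + 8(1−p) = −11p + 8; against Screen: 8p + (-1)(1−p) = 9p − 1.
Setting these equal: −11p + 8 = 9p − 1 ⇒ −20p = -9 ⇒ p = 9/20, and the value is (-11)·(9/20) + 8 = 61/20.
For the defender: with q = P(Fortify), equating Flank's and Center's payoffs gives −11q + 8 = 9q − 1 ⇒ q = 9/20.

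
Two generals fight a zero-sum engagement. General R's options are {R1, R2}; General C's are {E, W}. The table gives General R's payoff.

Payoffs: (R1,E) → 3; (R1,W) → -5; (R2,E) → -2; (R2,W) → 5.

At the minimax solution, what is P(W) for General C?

Row minima: R1 → -5, R2 → -2; maximin = -2.
Column maxima: E → 3, W → 5; minimax = 3.
-2 ≠ 3, so there is no saddle point; optimal play is mixed.
Let General R play R1 with probability p. Expected payoff against E: 3p + (-2)(1−p) = 5p − 2; against W: (-5)p + 5(1−p) = −10p + 5.
Setting these equal: 5p − 2 = −10p + 5 ⇒ 15p = 7 ⇒ p = 7/15, and the value is (5)·(7/15) − 2 = 1/3.
For General C: with q = P(E), equating R1's and R2's payoffs gives 8q − 5 = −7q + 5 ⇒ q = 2/3.

1/3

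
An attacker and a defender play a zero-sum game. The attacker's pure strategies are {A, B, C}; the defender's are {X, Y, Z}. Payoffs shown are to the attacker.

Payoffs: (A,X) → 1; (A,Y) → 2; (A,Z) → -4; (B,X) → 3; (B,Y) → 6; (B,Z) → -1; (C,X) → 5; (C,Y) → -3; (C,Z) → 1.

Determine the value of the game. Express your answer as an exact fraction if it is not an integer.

3/11

Row minima: A → -4, B → -1, C → -3; maximin = -1.
Column maxima: X → 5, Y → 6, Z → 1; minimax = 1.
-1 ≠ 1, so there is no saddle point; optimal play is mixed.
A is strictly dominated by B, so the attacker never plays it.
X is strictly dominated by Z (it gives the attacker strictly more in every row), so the defender never plays it.
On the remaining 2×2 (B, C vs Y, Z):
Let the attacker play B with probability p. Expected payoff against Y: 6p + (-3)(1−p) = 9p − 3; against Z: (-1)p + 1(1−p) = −2p + 1.
Setting these equal: 9p − 3 = −2p + 1 ⇒ 11p = 4 ⇒ p = 4/11, and the value is (9)·(4/11) − 3 = 3/11.
For the defender: with q = P(Y), equating B's and C's payoffs gives 7q − 1 = −4q + 1 ⇒ q = 2/11.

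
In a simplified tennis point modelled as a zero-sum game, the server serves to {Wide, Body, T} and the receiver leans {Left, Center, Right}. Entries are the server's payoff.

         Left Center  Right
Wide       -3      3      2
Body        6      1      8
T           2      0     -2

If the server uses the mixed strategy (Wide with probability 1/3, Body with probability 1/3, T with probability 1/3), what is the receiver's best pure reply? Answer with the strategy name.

If the receiver plays Left, the server's expected payoff is (1/3)·(-3) + (1/3)·6 + (1/3)·2 = 5/3.
If the receiver plays Center, the server's expected payoff is (1/3)·3 + (1/3)·1 + (1/3)·0 = 4/3.
If the receiver plays Right, the server's expected payoff is (1/3)·2 + (1/3)·8 + (1/3)·(-2) = 8/3.
The receiver minimizes the server's payoff; the smallest is 4/3, so the best response is Center.

Center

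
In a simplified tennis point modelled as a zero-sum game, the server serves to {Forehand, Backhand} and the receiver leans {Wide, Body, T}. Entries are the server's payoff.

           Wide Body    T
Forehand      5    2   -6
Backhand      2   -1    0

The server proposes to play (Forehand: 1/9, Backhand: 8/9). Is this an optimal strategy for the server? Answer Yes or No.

Against Wide this mix gives (1/9)·5 + (8/9)·2 = 7/3.
Against Body this mix gives (1/9)·2 + (8/9)·(-1) = -2/3.
Against T this mix gives (1/9)·(-6) + (8/9)·0 = -2/3.
All of the receiver's active replies (Body, T) yield -2/3, and no column does worse for the server. The mix makes the receiver indifferent and guarantees -2/3, so it is optimal.

Yes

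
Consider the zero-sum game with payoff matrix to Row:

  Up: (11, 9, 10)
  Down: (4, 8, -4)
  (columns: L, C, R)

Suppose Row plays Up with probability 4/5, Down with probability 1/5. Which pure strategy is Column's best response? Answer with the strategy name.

R

If Column plays L, Row's expected payoff is (4/5)·11 + (1/5)·4 = 48/5.
If Column plays C, Row's expected payoff is (4/5)·9 + (1/5)·8 = 44/5.
If Column plays R, Row's expected payoff is (4/5)·10 + (1/5)·(-4) = 36/5.
Column minimizes Row's payoff; the smallest is 36/5, so the best response is R.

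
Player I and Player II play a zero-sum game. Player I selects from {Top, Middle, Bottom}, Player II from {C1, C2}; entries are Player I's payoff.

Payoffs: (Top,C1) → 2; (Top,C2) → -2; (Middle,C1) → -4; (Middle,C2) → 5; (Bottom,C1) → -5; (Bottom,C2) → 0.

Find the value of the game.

Row minima: Top → -2, Middle → -4, Bottom → -5; maximin = -2.
Column maxima: C1 → 2, C2 → 5; minimax = 2.
-2 ≠ 2, so there is no saddle point; optimal play is mixed.
Bottom is strictly dominated by Middle, so Player I never plays it.
On the remaining 2×2 (Top, Middle vs C1, C2):
Let Player I play Top with probability p. Expected payoff against C1: 2p + (-4)(1−p) = 6p − 4; against C2: (-2)p + 5(1−p) = −7p + 5.
Setting these equal: 6p − 4 = −7p + 5 ⇒ 13p = 9 ⇒ p = 9/13, and the value is (6)·(9/13) − 4 = 2/13.
For Player II: with q = P(C1), equating Top's and Middle's payoffs gives 4q − 2 = −9q + 5 ⇒ q = 7/13.

2/13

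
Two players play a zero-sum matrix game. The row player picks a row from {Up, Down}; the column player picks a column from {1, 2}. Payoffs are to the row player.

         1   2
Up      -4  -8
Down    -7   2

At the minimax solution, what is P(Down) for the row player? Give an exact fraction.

4/13

Row minima: Up → -8, Down → -7; maximin = -7.
Column maxima: 1 → -4, 2 → 2; minimax = -4.
-7 ≠ -4, so there is no saddle point; optimal play is mixed.
Let the row player play Up with probability p. Expected payoff against 1: (-4)p + (-7)(1−p) = 3p − 7; against 2: (-8)p + 2(1−p) = −10p + 2.
Setting these equal: 3p − 7 = −10p + 2 ⇒ 13p = 9 ⇒ p = 9/13, and the value is (3)·(9/13) − 7 = -64/13.
For the column player: with q = P(1), equating Up's and Down's payoffs gives 4q − 8 = −9q + 2 ⇒ q = 10/13.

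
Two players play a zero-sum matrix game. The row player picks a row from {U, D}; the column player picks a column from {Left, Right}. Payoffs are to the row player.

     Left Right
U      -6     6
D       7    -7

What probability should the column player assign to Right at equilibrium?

Row minima: U → -6, D → -7; maximin = -6.
Column maxima: Left → 7, Right → 6; minimax = 6.
-6 ≠ 6, so there is no saddle point; optimal play is mixed.
Let the row player play U with probability p. Expected payoff against Left: (-6)p + 7(1−p) = −13p + 7; against Right: 6p + (-7)(1−p) = 13p − 7.
Setting these equal: −13p + 7 = 13p − 7 ⇒ −26p = -14 ⇒ p = 7/13, and the value is (-13)·(7/13) + 7 = 0.
For the column player: with q = P(Left), equating U's and D's payoffs gives −12q + 6 = 14q − 7 ⇒ q = 1/2.

1/2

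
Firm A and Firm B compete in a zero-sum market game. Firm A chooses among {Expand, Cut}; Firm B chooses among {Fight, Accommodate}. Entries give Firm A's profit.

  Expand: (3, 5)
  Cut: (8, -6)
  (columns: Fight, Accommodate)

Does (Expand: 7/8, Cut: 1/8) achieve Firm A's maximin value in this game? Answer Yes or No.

Yes

Against Fight this mix gives (7/8)·3 + (1/8)·8 = 29/8.
Against Accommodate this mix gives (7/8)·5 + (1/8)·(-6) = 29/8.
All of Firm B's active replies (Fight, Accommodate) yield 29/8, and no column does worse for Firm A. The mix makes Firm B indifferent and guarantees 29/8, so it is optimal.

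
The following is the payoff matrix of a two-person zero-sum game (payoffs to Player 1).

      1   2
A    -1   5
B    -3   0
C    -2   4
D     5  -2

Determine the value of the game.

Row minima: A → -1, B → -3, C → -2, D → -2; maximin = -1.
Column maxima: 1 → 5, 2 → 5; minimax = 5.
-1 ≠ 5, so there is no saddle point; optimal play is mixed.
B is strictly dominated by A, so Player 1 never plays it.
C is strictly dominated by A, so Player 1 never plays it.
On the remaining 2×2 (A, D vs 1, 2):
Let Player 1 play A with probability p. Expected payoff against 1: (-1)p + 5(1−p) = −6p + 5; against 2: 5p + (-2)(1−p) = 7p − 2.
Setting these equal: −6p + 5 = 7p − 2 ⇒ −13p = -7 ⇒ p = 7/13, and the value is (-6)·(7/13) + 5 = 23/13.
For Player 2: with q = P(1), equating A's and D's payoffs gives −6q + 5 = 7q − 2 ⇒ q = 7/13.

23/13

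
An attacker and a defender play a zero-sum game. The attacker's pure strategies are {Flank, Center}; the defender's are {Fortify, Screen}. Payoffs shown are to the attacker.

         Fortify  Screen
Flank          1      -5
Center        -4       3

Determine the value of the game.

Row minima: Flank → -5, Center → -4; maximin = -4.
Column maxima: Fortify → 1, Screen → 3; minimax = 1.
-4 ≠ 1, so there is no saddle point; optimal play is mixed.
Let the attacker play Flank with probability p. Expected payoff against Fortify: 1p + (-4)(1−p) = 5p − 4; against Screen: (-5)p + 3(1−p) = −8p + 3.
Setting these equal: 5p − 4 = −8p + 3 ⇒ 13p = 7 ⇒ p = 7/13, and the value is (5)·(7/13) − 4 = -17/13.
For the defender: with q = P(Fortify), equating Flank's and Center's payoffs gives 6q − 5 = −7q + 3 ⇒ q = 8/13.

-17/13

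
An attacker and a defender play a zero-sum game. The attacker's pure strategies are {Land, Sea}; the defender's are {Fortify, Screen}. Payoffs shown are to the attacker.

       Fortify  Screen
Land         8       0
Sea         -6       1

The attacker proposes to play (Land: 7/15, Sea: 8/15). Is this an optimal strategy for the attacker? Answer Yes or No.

Against Fortify this mix gives (7/15)·8 + (8/15)·(-6) = 8/15.
Against Screen this mix gives (7/15)·0 + (8/15)·1 = 8/15.
All of the defender's active replies (Fortify, Screen) yield 8/15, and no column does worse for the attacker. The mix makes the defender indifferent and guarantees 8/15, so it is optimal.

Yes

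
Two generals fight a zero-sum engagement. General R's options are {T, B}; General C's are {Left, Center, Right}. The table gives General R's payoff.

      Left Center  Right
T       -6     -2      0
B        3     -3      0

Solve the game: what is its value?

Row minima: T → -6, B → -3; maximin = -3.
Column maxima: Left → 3, Center → -2, Right → 0; minimax = -2.
-3 ≠ -2, so there is no saddle point; optimal play is mixed.
Right is strictly dominated by Center (it gives General R strictly more in every row), so General C never plays it.
On the remaining 2×2 (T, B vs Left, Center):
Let General R play T with probability p. Expected payoff against Left: (-6)p + 3(1−p) = −9p + 3; against Center: (-2)p + (-3)(1−p) = p − 3.
Setting these equal: −9p + 3 = p − 3 ⇒ −10p = -6 ⇒ p = 3/5, and the value is (-9)·(3/5) + 3 = -12/5.
For General C: with q = P(Left), equating T's and B's payoffs gives −4q − 2 = 6q − 3 ⇒ q = 1/10.

-12/5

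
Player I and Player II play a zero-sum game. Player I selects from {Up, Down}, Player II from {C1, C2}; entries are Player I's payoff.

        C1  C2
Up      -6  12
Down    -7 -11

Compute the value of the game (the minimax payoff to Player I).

Row minima: Up → -6, Down → -11; maximin = -6.
Column maxima: C1 → -6, C2 → 12; minimax = -6.
Since maximin = minimax = -6, there is a saddle point and the value is -6.

-6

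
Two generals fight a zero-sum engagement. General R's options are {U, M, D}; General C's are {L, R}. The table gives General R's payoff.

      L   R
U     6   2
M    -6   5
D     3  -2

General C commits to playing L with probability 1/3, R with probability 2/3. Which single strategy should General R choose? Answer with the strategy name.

Expected payoff of U: (1/3)·6 + (2/3)·2 = 10/3.
Expected payoff of M: (1/3)·(-6) + (2/3)·5 = 4/3.
Expected payoff of D: (1/3)·3 + (2/3)·(-2) = -1/3.
The largest is 10/3, so General R's best response is U.

U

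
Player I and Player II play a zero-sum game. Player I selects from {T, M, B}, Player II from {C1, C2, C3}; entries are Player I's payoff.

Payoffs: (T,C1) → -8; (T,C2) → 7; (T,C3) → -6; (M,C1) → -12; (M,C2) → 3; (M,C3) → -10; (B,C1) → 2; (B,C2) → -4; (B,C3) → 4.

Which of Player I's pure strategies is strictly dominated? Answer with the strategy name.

T gives a strictly higher payoff than M against every column: -8 > -12, 7 > 3, -6 > -10.
So M is strictly dominated and Player I never plays it.

M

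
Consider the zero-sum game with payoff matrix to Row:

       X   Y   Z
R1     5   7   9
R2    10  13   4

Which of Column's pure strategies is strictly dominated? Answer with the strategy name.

Y

X holds Row's payoff strictly below Y in every row: 5 < 7, 10 < 13.
So Y is strictly dominated for Column.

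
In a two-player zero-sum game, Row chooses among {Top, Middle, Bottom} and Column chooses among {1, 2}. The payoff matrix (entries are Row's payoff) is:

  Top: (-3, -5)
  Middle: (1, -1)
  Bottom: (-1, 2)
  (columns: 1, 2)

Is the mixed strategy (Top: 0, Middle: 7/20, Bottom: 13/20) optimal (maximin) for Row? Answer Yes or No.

No

Against 1 this mix gives (7/20)·1 + (13/20)·(-1) = -3/10.
Against 2 this mix gives (7/20)·(-1) + (13/20)·2 = 19/20.
Column will play 1, holding Row to -3/10. Shifting weight toward the row that does better against 1 would raise this floor (the equalizing mix achieves 1/5 against both 1 and 2), so the proposed strategy is not optimal.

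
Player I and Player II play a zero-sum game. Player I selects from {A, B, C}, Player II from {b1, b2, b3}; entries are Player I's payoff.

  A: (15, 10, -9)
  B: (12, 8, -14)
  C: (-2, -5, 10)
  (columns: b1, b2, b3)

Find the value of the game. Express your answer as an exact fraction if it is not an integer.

55/34

Row minima: A → -9, B → -14, C → -5; maximin = -5.
Column maxima: b1 → 15, b2 → 10, b3 → 10; minimax = 10.
-5 ≠ 10, so there is no saddle point; optimal play is mixed.
B is strictly dominated by A, so Player I never plays it.
b1 is strictly dominated by b2 (it gives Player I strictly more in every row), so Player II never plays it.
On the remaining 2×2 (A, C vs b2, b3):
Let Player I play A with probability p. Expected payoff against b2: 10p + (-5)(1−p) = 15p − 5; against b3: (-9)p + 10(1−p) = −19p + 10.
Setting these equal: 15p − 5 = −19p + 10 ⇒ 34p = 15 ⇒ p = 15/34, and the value is (15)·(15/34) − 5 = 55/34.
For Player II: with q = P(b2), equating A's and C's payoffs gives 19q − 9 = −15q + 10 ⇒ q = 19/34.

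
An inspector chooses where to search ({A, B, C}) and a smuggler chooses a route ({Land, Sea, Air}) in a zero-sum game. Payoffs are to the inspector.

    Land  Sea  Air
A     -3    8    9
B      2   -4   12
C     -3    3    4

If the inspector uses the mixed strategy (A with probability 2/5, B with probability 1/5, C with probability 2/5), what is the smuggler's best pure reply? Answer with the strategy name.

Land

If the smuggler plays Land, the inspector's expected payoff is (2/5)·(-3) + (1/5)·2 + (2/5)·(-3) = -2.
If the smuggler plays Sea, the inspector's expected payoff is (2/5)·8 + (1/5)·(-4) + (2/5)·3 = 18/5.
If the smuggler plays Air, the inspector's expected payoff is (2/5)·9 + (1/5)·12 + (2/5)·4 = 38/5.
The smuggler minimizes the inspector's payoff; the smallest is -2, so the best response is Land.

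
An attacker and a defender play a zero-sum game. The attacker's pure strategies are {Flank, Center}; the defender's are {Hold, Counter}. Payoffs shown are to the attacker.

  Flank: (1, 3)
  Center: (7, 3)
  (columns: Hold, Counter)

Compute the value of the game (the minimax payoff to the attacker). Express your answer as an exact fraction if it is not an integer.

3

Row minima: Flank → 1, Center → 3; maximin = 3.
Column maxima: Hold → 7, Counter → 3; minimax = 3.
Since maximin = minimax = 3, there is a saddle point and the value is 3.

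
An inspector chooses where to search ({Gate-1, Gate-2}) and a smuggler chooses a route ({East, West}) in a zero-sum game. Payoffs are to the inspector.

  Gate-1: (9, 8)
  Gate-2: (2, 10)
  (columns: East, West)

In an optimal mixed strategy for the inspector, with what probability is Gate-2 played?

Row minima: Gate-1 → 8, Gate-2 → 2; maximin = 8.
Column maxima: East → 9, West → 10; minimax = 9.
8 ≠ 9, so there is no saddle point; optimal play is mixed.
Let the inspector play Gate-1 with probability p. Expected payoff against East: 9p + 2(1−p) = 7p + 2; against West: 8p + 10(1−p) = −2p + 10.
Setting these equal: 7p + 2 = −2p + 10 ⇒ 9p = 8 ⇒ p = 8/9, and the value is (7)·(8/9) + 2 = 74/9.
For the smuggler: with q = P(East), equating Gate-1's and Gate-2's payoffs gives q + 8 = −8q + 10 ⇒ q = 2/9.

1/9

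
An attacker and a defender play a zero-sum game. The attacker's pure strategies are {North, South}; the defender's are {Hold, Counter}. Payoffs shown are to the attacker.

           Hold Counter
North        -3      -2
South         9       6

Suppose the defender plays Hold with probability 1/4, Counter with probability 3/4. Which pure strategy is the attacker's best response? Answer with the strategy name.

South

Expected payoff of North: (1/4)·(-3) + (3/4)·(-2) = -9/4.
Expected payoff of South: (1/4)·9 + (3/4)·6 = 27/4.
The largest is 27/4, so the attacker's best response is South.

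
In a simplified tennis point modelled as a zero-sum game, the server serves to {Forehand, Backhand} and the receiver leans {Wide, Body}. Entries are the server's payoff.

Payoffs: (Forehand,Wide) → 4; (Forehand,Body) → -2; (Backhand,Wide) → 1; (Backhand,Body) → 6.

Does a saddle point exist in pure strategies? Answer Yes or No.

Row minima: Forehand → -2, Backhand → 1; maximin = 1.
Column maxima: Wide → 4, Body → 6; minimax = 4.
1 ≠ 4, so no pure-strategy equilibrium exists.

No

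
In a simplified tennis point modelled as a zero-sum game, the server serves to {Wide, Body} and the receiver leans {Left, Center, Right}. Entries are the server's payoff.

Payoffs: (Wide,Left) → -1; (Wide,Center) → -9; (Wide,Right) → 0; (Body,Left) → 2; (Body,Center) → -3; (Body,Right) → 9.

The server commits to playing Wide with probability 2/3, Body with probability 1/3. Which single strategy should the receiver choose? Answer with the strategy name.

Center

If the receiver plays Left, the server's expected payoff is (2/3)·(-1) + (1/3)·2 = 0.
If the receiver plays Center, the server's expected payoff is (2/3)·(-9) + (1/3)·(-3) = -7.
If the receiver plays Right, the server's expected payoff is (2/3)·0 + (1/3)·9 = 3.
The receiver minimizes the server's payoff; the smallest is -7, so the best response is Center.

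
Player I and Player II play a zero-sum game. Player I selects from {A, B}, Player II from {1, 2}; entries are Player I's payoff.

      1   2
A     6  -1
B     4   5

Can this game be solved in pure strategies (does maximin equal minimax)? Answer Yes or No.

Row minima: A → -1, B → 4; maximin = 4.
Column maxima: 1 → 6, 2 → 5; minimax = 5.
4 ≠ 5, so no pure-strategy equilibrium exists.

No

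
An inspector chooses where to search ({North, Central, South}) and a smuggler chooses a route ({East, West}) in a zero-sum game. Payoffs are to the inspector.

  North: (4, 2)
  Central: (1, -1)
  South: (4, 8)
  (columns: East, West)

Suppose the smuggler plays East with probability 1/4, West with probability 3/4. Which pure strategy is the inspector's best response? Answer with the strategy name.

South

Expected payoff of North: (1/4)·4 + (3/4)·2 = 5/2.
Expected payoff of Central: (1/4)·1 + (3/4)·(-1) = -1/2.
Expected payoff of South: (1/4)·4 + (3/4)·8 = 7.
The largest is 7, so the inspector's best response is South.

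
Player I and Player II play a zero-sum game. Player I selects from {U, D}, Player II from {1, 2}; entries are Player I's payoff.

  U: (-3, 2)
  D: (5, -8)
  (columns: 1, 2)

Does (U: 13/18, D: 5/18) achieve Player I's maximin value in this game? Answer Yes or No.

Against 1 this mix gives (13/18)·(-3) + (5/18)·5 = -7/9.
Against 2 this mix gives (13/18)·2 + (5/18)·(-8) = -7/9.
All of Player II's active replies (1, 2) yield -7/9, and no column does worse for Player I. The mix makes Player II indifferent and guarantees -7/9, so it is optimal.

Yes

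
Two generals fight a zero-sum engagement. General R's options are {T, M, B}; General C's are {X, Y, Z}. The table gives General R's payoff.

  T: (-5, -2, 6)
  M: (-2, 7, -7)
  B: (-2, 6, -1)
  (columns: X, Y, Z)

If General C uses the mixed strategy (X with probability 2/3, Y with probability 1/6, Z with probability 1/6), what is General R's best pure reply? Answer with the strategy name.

Expected payoff of T: (2/3)·(-5) + (1/6)·(-2) + (1/6)·6 = -8/3.
Expected payoff of M: (2/3)·(-2) + (1/6)·7 + (1/6)·(-7) = -4/3.
Expected payoff of B: (2/3)·(-2) + (1/6)·6 + (1/6)·(-1) = -1/2.
The largest is -1/2, so General R's best response is B.

B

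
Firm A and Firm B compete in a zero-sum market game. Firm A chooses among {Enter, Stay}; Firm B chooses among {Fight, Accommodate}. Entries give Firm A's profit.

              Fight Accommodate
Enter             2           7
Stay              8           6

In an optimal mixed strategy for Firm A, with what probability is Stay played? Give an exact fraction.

Row minima: Enter → 2, Stay → 6; maximin = 6.
Column maxima: Fight → 8, Accommodate → 7; minimax = 7.
6 ≠ 7, so there is no saddle point; optimal play is mixed.
Let Firm A play Enter with probability p. Expected payoff against Fight: 2p + 8(1−p) = −6p + 8; against Accommodate: 7p + 6(1−p) = p + 6.
Setting these equal: −6p + 8 = p + 6 ⇒ −7p = -2 ⇒ p = 2/7, and the value is (-6)·(2/7) + 8 = 44/7.
For Firm B: with q = P(Fight), equating Enter's and Stay's payoffs gives −5q + 7 = 2q + 6 ⇒ q = 1/7.

5/7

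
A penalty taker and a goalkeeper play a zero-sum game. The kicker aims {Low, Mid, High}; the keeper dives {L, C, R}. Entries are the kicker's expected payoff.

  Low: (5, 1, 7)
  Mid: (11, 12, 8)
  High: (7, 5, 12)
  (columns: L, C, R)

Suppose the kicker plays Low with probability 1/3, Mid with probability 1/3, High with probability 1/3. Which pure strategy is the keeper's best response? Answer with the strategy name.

If the keeper plays L, the kicker's expected payoff is (1/3)·5 + (1/3)·11 + (1/3)·7 = 23/3.
If the keeper plays C, the kicker's expected payoff is (1/3)·1 + (1/3)·12 + (1/3)·5 = 6.
If the keeper plays R, the kicker's expected payoff is (1/3)·7 + (1/3)·8 + (1/3)·12 = 9.
The keeper minimizes the kicker's payoff; the smallest is 6, so the best response is C.

C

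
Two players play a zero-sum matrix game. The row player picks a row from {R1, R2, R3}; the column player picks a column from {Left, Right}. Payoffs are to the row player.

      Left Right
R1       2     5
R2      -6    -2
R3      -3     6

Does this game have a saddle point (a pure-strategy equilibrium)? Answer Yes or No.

Yes

Row minima: R1 → 2, R2 → -6, R3 → -3; maximin = 2.
Column maxima: Left → 2, Right → 6; minimax = 2.
maximin = minimax = 2, so a saddle point exists.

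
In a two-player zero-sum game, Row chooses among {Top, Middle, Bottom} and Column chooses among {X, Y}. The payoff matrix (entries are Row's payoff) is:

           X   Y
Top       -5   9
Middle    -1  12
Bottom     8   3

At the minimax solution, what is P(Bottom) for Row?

13/18

Row minima: Top → -5, Middle → -1, Bottom → 3; maximin = 3.
Column maxima: X → 8, Y → 12; minimax = 8.
3 ≠ 8, so there is no saddle point; optimal play is mixed.
Top is strictly dominated by Middle, so Row never plays it.
On the remaining 2×2 (Middle, Bottom vs X, Y):
Let Row play Middle with probability p. Expected payoff against X: (-1)p + 8(1−p) = −9p + 8; against Y: 12p + 3(1−p) = 9p + 3.
Setting these equal: −9p + 8 = 9p + 3 ⇒ −18p = -5 ⇒ p = 5/18, and the value is (-9)·(5/18) + 8 = 11/2.
For Column: with q = P(X), equating Middle's and Bottom's payoffs gives −13q + 12 = 5q + 3 ⇒ q = 1/2.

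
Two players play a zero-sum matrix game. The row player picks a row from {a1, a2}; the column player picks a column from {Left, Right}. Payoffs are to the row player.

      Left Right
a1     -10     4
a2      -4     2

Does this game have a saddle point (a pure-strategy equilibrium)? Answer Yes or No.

Yes

Row minima: a1 → -10, a2 → -4; maximin = -4.
Column maxima: Left → -4, Right → 4; minimax = -4.
maximin = minimax = -4, so a saddle point exists.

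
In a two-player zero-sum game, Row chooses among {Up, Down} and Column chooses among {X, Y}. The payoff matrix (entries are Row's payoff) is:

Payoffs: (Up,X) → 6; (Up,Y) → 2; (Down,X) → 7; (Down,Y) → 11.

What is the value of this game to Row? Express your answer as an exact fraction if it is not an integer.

7

Row minima: Up → 2, Down → 7; maximin = 7.
Column maxima: X → 7, Y → 11; minimax = 7.
Since maximin = minimax = 7, there is a saddle point and the value is 7.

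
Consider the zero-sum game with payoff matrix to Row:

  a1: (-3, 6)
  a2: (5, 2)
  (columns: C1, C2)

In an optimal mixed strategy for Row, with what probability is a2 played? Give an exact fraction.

3/4

Row minima: a1 → -3, a2 → 2; maximin = 2.
Column maxima: C1 → 5, C2 → 6; minimax = 5.
2 ≠ 5, so there is no saddle point; optimal play is mixed.
Let Row play a1 with probability p. Expected payoff against C1: (-3)p + 5(1−p) = −8p + 5; against C2: 6p + 2(1−p) = 4p + 2.
Setting these equal: −8p + 5 = 4p + 2 ⇒ −12p = -3 ⇒ p = 1/4, and the value is (-8)·(1/4) + 5 = 3.
For Column: with q = P(C1), equating a1's and a2's payoffs gives −9q + 6 = 3q + 2 ⇒ q = 1/3.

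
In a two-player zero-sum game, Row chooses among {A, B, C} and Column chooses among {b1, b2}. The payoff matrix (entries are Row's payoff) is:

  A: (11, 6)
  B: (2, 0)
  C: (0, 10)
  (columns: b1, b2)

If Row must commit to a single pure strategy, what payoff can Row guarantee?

Row minima: A → 6, B → 0, C → 0.
The best of these is 6.

6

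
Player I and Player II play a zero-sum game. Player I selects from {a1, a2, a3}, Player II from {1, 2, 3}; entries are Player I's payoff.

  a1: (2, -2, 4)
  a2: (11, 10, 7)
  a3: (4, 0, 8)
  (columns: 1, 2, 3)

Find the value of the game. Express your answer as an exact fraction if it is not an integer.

Row minima: a1 → -2, a2 → 7, a3 → 0; maximin = 7.
Column maxima: 1 → 11, 2 → 10, 3 → 8; minimax = 8.
7 ≠ 8, so there is no saddle point; optimal play is mixed.
a1 is strictly dominated by a2, so Player I never plays it.
1 is strictly dominated by 2 (it gives Player I strictly more in every row), so Player II never plays it.
On the remaining 2×2 (a2, a3 vs 2, 3):
Let Player I play a2 with probability p. Expected payoff against 2: 10p + 0(1−p) = 10p; against 3: 7p + 8(1−p) = −p + 8.
Setting these equal: 10p = −p + 8 ⇒ 11p = 8 ⇒ p = 8/11, and the value is (10)·(8/11) = 80/11.
For Player II: with q = P(2), equating a2's and a3's payoffs gives 3q + 7 = −8q + 8 ⇒ q = 1/11.

80/11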